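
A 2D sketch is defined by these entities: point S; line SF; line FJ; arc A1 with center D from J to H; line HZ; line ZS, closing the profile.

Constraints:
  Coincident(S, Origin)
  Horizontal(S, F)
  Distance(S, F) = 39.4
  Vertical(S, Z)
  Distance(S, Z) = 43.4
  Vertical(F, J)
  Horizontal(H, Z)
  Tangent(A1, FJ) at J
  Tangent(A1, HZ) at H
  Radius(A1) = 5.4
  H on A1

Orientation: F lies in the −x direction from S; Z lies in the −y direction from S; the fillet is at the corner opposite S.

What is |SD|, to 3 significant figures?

51.0

S is at the origin; S and F share the same y with |SF| = 39.4 and F on the −x side, so F = (-39.4, 0.00). SZ is vertical with |SZ| = 43.4 and Z on the −y side, so Z = (0.00, -43.4). The virtual corner opposite S is at (-39.4, -43.4). A1 meets FJ tangentially, so DJ is at right angles to FJ and A1 meets HZ tangentially, so DH is at right angles to HZ, with radius 5.4, so the center D sits 5.4 in from both sides at D = (-34.0, -38.0). Then |SD| = |D − S| = 51.0.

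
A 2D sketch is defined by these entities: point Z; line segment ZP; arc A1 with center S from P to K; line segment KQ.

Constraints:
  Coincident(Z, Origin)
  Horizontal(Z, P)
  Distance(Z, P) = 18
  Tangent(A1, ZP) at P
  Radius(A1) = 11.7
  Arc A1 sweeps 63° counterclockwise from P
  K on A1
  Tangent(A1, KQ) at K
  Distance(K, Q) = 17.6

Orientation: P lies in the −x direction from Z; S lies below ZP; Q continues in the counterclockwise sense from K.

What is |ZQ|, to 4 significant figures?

42.58

On A1, P sits at bearing 90° from S; a 63° counterclockwise sweep puts K at bearing 153°, so K = S + 11.7·(cos 153°, sin 153°) = (-28.42, -6.388). Tangency of A1 to KQ means the radius SK is perpendicular to KQ, so KQ runs along (−sin 153°, cos 153°); with |KQ| = 17.6, Q = (-36.42, -22.07). Then |ZQ| = |Q − Z| = 42.58.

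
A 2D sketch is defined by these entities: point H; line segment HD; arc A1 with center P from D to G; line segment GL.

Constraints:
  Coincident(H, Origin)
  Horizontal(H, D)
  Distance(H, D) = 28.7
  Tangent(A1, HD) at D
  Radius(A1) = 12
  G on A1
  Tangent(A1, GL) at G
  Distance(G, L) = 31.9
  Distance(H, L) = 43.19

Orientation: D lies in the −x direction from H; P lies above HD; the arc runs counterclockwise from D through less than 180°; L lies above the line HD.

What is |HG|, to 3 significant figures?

19.6

H is at the origin; H and D share the same y with |HD| = 28.7 and D on the −x side, so D = (-28.7, 0.00). Tangency of A1 to HD means the radius PD is perpendicular to HD, so P = D + (0, 12) = (-28.7, 12.0). Since PG ⟂ GL (tangency), |PL| = √(12.0² + 31.9²) = 34.1 regardless of where G sits on A1. So L lies on both circle(H, 43.19) and circle(P, 34.1); the above-HD intersection is L = (-11.7, 41.6). G is the foot of the tangent from L: G = (-16.9, 10.1).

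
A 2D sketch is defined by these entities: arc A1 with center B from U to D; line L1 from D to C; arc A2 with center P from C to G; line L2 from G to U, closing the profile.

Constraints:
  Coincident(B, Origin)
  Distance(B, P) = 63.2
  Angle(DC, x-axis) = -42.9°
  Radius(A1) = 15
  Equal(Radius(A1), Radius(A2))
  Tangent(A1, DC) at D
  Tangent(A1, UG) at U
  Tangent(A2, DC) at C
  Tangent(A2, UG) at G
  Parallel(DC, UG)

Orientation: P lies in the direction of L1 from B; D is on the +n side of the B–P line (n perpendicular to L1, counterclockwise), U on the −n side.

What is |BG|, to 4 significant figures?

64.96

Tangency of A1 to both parallel lines with radius 15.0 puts D and U at B ± 15.0·n: D = (10.21, 10.99), U = (-10.21, -10.99). Equal radii place C and G the same way about P: C = P + 15.0·n = (56.51, -32.03), G = P − 15.0·n = (36.09, -54.01). Then |BG| = |G − B| = 64.96.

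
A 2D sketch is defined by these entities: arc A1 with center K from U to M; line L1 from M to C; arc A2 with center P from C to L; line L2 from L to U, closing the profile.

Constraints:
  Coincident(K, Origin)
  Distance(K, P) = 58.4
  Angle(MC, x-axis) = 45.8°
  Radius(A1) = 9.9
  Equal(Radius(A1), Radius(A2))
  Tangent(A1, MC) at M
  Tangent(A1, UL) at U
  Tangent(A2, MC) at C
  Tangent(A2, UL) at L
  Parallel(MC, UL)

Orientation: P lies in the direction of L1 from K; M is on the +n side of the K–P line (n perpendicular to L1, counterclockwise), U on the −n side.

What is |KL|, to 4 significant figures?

59.23

Tangency of A1 to both parallel lines with radius 9.9 puts M and U at K ± 9.9·n: M = (-7.097, 6.902), U = (7.097, -6.902). Equal radii place C and L the same way about P: C = P + 9.9·n = (33.62, 48.77), L = P − 9.9·n = (47.81, 34.97). Then |KL| = |L − K| = 59.23.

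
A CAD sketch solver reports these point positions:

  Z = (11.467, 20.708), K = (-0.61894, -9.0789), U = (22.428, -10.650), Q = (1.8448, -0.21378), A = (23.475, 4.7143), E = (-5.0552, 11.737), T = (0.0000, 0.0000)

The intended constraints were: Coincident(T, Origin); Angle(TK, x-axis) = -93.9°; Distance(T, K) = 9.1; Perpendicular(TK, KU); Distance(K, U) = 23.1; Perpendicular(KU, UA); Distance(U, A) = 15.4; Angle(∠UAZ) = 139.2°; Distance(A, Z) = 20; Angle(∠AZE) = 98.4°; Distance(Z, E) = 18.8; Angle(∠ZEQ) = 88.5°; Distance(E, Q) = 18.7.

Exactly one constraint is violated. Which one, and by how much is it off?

Distance(E, Q) = 18.7 — off by 4.90.

T = (0.00, 0.00) ✓; TK at -93.90° ✓; |TK| = 9.100 ✓; ∠(TK, KU) = 90.00° ✓; |KU| = 23.10 ✓; ∠(KU, UA) = 90.00° ✓; |UA| = 15.40 ✓; ∠UAZ = 139.2° ✓; |AZ| = 20.00 ✓; ∠AZE = 98.40° ✓; |ZE| = 18.80 ✓; ∠ZEQ = 88.50° ✓; |EQ| = 13.80 ✗.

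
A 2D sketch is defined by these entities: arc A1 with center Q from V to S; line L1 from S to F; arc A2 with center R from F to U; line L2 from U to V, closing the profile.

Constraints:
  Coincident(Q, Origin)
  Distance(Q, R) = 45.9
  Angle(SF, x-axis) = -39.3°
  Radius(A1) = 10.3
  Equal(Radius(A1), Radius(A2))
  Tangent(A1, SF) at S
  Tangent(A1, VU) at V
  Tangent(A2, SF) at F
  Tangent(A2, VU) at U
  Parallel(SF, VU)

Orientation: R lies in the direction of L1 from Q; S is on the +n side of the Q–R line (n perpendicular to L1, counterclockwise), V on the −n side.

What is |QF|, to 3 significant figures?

47.0

Tangency of A1 to both parallel lines with radius 10.3 puts S and V at Q ± 10.3·n: S = (6.52, 7.97), V = (-6.52, -7.97). Equal radii place F and U the same way about R: F = R + 10.3·n = (42.0, -21.1), U = R − 10.3·n = (29.0, -37.0). Then |QF| = |F − Q| = 47.0.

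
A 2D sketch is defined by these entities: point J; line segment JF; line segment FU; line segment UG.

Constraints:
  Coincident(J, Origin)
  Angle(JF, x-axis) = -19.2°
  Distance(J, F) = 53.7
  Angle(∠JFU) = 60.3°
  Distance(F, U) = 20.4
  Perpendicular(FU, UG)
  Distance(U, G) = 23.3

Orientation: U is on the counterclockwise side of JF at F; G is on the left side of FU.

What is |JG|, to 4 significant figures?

24.16

J is at the origin; JF runs at -19.2° with length 53.7, so F = 53.7·(cos -19.2°, sin -19.2°) = (50.71, -17.66). ∠JFU = 60.3°, so FU runs at -19.2° + (180° − 60.3°) = 100.5° from the x-axis; with |FU| = 20.4, U = F + 20.4·(cos 100.5°, sin 100.5°) = (47.00, 2.398). The perpendicularity gives UG at right angles to FU; with |UG| = 23.3 on the left of FU, G = U + 23.3·(-0.9833, -0.1822) = (24.09, -1.848). Then |JG| = |G − J| = 24.16.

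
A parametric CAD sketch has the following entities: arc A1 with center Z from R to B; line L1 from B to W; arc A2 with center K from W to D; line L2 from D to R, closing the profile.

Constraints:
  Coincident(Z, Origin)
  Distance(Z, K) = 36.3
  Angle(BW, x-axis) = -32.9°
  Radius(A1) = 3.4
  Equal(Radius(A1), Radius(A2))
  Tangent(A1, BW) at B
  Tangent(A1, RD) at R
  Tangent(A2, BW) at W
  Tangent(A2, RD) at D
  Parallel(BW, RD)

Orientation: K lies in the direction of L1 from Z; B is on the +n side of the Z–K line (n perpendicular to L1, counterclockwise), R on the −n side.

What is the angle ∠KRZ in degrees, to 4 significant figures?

84.65°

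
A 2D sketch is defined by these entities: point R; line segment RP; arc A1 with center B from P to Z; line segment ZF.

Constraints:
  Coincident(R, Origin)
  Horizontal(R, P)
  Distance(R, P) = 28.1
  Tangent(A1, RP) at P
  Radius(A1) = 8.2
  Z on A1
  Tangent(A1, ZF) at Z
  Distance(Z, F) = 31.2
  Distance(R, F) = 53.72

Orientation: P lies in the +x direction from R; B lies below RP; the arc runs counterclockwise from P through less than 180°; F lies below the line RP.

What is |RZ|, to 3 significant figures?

24.3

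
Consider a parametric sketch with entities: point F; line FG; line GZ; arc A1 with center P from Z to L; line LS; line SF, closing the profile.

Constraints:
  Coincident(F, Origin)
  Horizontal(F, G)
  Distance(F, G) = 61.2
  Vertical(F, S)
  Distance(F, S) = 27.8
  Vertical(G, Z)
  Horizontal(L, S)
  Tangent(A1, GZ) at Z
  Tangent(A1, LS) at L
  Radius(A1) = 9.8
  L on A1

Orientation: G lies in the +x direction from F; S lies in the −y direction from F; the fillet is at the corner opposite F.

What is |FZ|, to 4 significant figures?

63.79

F is at the origin; F and G share the same y with |FG| = 61.2 and G on the +x side, so G = (61.20, 0.000). F and S share the same x with |FS| = 27.8 and S on the −y side, so S = (0.000, -27.80). The virtual corner opposite F is at (61.20, -27.80). A1 meets GZ tangentially, so PZ is at right angles to GZ and tangency of A1 to LS means the radius PL is perpendicular to LS, with radius 9.8, so the center P sits 9.8 in from both sides at P = (51.40, -18.00). That places the tangent points at Z = (61.20, -18.00) on GZ and L = (51.40, -27.80) on LS. Then |FZ| = |Z − F| = 63.79.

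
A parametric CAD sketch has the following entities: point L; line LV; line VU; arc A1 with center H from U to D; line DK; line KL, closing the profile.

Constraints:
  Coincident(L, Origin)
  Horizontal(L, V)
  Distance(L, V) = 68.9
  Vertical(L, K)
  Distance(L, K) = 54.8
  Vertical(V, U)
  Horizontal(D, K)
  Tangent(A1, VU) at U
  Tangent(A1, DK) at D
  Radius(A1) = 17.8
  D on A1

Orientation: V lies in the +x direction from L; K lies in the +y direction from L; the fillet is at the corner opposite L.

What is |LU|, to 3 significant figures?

78.2

The virtual corner opposite L is at (68.9, 54.8). The tangent condition forces HU to be normal to VU and tangency of A1 to DK means the radius HD is perpendicular to DK, with radius 17.8, so the center H sits 17.8 in from both sides at H = (51.1, 37.0). That places the tangent points at U = (68.9, 37.0) on VU and D = (51.1, 54.8) on DK. Then |LU| = |U − L| = 78.2.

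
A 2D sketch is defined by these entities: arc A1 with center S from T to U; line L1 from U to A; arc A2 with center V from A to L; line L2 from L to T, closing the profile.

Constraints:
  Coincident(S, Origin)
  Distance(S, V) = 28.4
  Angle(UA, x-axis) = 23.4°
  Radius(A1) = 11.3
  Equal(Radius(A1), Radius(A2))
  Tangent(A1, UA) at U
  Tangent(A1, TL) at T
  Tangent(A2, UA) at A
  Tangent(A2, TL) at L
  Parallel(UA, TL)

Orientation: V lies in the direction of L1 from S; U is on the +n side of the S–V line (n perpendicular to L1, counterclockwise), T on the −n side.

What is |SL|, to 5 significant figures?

30.566

The slot axis is L1's direction at 23.4°, so u = (cos 23.4°, sin 23.4°) = (0.91775, 0.39715) and n = (−sin 23.4°, cos 23.4°) = (-0.39715, 0.91775). S is at the origin and V lies 28.4 along u from S, so V = 28.4·u = (26.064, 11.279). Tangency of A1 to both parallel lines with radius 11.3 puts U and T at S ± 11.3·n: U = (-4.4878, 10.371), T = (4.4878, -10.371). Equal radii place A and L the same way about V: A = V + 11.3·n = (21.576, 21.650), L = V − 11.3·n = (30.552, 0.90837). Then |SL| = |L − S| = 30.566.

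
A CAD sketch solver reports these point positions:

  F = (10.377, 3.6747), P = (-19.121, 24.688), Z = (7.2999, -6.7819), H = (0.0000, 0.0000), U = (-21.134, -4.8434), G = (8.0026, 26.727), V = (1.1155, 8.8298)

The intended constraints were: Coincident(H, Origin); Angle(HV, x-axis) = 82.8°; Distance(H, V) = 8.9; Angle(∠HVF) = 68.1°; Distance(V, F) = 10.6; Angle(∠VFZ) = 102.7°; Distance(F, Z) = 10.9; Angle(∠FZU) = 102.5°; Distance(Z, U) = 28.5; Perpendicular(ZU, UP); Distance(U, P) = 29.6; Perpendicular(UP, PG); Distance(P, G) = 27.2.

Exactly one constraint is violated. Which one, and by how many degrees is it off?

Perpendicular(UP, PG) — off by 8.20°.

H = (0.00, 0.00) ✓; HV at 82.80° ✓; |HV| = 8.900 ✓; ∠HVF = 68.10° ✓; |VF| = 10.60 ✓; ∠VFZ = 102.7° ✓; |FZ| = 10.90 ✓; ∠FZU = 102.5° ✓; |ZU| = 28.50 ✓; ∠(ZU, UP) = 90.00° ✓; |UP| = 29.60 ✓; ∠(UP, PG) = 81.80° ✗; |PG| = 27.20 ✓.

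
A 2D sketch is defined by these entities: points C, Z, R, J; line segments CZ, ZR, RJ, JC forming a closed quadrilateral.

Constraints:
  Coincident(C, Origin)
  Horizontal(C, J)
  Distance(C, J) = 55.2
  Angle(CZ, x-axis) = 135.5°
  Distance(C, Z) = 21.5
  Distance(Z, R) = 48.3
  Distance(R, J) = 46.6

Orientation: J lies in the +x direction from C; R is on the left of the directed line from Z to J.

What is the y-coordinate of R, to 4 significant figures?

37.45

C is at the origin; CJ is horizontal with |CJ| = 55.2 and J in +x, so J = (55.2, 0). CZ runs at 135.5° with |CZ| = 21.5, so Z = (-15.33, 15.07). R is determined by |ZR| = 48.3 and |RJ| = 46.6 together: it lies at the intersection of circle(Z, 48.3) and circle(J, 46.6). With |ZJ| = 72.13, the foot of the radical line on ZJ is 37.18 from Z and the perpendicular offset is √(48.3² − 37.18²) = 30.83. Taking the left-of-ZJ solution: R = (27.47, 37.45).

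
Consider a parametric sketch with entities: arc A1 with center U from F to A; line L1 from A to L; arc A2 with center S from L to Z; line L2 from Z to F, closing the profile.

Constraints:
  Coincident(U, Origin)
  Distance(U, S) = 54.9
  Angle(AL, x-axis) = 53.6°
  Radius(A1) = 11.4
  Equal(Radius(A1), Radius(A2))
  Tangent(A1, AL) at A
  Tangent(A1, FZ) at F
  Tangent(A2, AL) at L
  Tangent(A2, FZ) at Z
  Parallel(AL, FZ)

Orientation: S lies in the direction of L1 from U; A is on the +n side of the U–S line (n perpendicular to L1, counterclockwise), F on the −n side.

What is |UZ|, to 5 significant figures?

56.071

The slot axis is L1's direction at 53.6°, so u = (cos 53.6°, sin 53.6°) = (0.59342, 0.80489) and n = (−sin 53.6°, cos 53.6°) = (-0.80489, 0.59342). U is at the origin and S lies 54.9 along u from U, so S = 54.9·u = (32.579, 44.189). Tangency of A1 to both parallel lines with radius 11.4 puts A and F at U ± 11.4·n: A = (-9.1758, 6.7650), F = (9.1758, -6.7650). Equal radii place L and Z the same way about S: L = S + 11.4·n = (23.403, 50.954), Z = S − 11.4·n = (41.754, 37.424). Then |UZ| = |Z − U| = 56.071.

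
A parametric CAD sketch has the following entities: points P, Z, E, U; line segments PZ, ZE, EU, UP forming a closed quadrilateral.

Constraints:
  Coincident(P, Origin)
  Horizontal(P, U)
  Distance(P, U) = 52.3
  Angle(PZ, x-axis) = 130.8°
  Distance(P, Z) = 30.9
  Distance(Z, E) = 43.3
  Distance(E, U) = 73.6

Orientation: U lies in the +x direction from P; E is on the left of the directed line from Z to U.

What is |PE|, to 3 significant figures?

57.9

P is at the origin; P and U share the same y with |PU| = 52.3 and U in +x, so U = (52.3, 0). PZ runs at 130.8° with |PZ| = 30.9, so Z = (-20.2, 23.4). E is determined by |ZE| = 43.3 and |EU| = 73.6 together: it lies at the intersection of circle(Z, 43.3) and circle(U, 73.6). With |ZU| = 76.2, the foot of the radical line on ZU is 14.8 from Z and the perpendicular offset is √(43.3² − 14.8²) = 40.7. Taking the left-of-ZU solution: E = (6.42, 57.5).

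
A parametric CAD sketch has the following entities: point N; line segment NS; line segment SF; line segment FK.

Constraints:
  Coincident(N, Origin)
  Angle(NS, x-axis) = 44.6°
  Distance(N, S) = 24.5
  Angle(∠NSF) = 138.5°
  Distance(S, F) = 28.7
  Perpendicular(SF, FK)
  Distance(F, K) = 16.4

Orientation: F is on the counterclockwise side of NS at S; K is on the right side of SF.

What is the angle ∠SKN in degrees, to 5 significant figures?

5.0009°

N is at the origin; NS runs at 44.6° with length 24.5, so S = 24.5·(cos 44.6°, sin 44.6°) = (17.445, 17.203). ∠NSF = 138.5°, so SF runs at 44.6° + (180° − 138.5°) = 86.100° from the x-axis; with |SF| = 28.7, F = S + 28.7·(cos 86.100°, sin 86.100°) = (19.397, 45.836). SF ⟂ FK; with |FK| = 16.4 on the right of SF, K = F + 16.4·(0.99768, -0.068015) = (35.759, 44.721). Then cos ∠SKN = KS·KN / (|KS||KN|), giving 5.0009°.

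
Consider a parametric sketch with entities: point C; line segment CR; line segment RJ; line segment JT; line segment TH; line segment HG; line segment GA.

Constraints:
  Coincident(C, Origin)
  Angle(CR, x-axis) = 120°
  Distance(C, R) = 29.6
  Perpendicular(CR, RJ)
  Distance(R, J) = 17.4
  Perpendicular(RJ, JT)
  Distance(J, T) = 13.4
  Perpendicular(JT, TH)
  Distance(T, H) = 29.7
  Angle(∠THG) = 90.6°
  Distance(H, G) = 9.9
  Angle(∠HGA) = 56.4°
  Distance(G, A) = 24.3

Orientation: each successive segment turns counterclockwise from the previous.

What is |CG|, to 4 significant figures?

28.90

C is at the origin; CR runs at 120.0° with length 29.6, so R = (-14.80, 25.63). The perpendicularity gives RJ at right angles to CR, so RJ runs at -150.0°; with |RJ| = 17.4, J = (-29.87, 16.93). RJ is perpendicular to JT, so JT runs at -60.00°; with |JT| = 13.4, T = (-23.17, 5.330). JT is perpendicular to TH, so TH runs at 30.00°; with |TH| = 29.7, H = (2.552, 20.18). ∠THG = 90.6° gives HG at 119.4° from the x-axis; with |HG| = 9.9, G = (-2.308, 28.80). Then |CG| = |G − C| = 28.90.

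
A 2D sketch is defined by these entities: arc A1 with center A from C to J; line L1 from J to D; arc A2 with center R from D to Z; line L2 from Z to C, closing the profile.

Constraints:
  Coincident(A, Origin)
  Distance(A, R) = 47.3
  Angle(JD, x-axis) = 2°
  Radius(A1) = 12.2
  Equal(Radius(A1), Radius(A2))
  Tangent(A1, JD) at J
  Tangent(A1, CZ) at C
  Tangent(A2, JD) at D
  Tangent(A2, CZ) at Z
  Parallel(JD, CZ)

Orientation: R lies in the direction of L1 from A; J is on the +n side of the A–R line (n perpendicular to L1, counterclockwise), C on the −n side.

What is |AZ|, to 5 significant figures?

48.848

The slot axis is L1's direction at 2.0°, so u = (cos 2.0°, sin 2.0°) = (0.99939, 0.034899) and n = (−sin 2.0°, cos 2.0°) = (-0.034899, 0.99939). A is at the origin and R lies 47.3 along u from A, so R = 47.3·u = (47.271, 1.6507). Tangency of A1 to both parallel lines with radius 12.2 puts J and C at A ± 12.2·n: J = (-0.42577, 12.193), C = (0.42577, -12.193). Equal radii place D and Z the same way about R: D = R + 12.2·n = (46.845, 13.843), Z = R − 12.2·n = (47.697, -10.542). Then |AZ| = |Z − A| = 48.848.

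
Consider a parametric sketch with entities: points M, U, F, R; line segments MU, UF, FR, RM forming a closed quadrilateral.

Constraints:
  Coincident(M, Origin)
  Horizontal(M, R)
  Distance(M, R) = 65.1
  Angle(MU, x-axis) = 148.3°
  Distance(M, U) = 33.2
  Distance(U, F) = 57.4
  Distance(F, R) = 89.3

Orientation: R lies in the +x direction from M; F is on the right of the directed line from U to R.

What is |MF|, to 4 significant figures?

41.50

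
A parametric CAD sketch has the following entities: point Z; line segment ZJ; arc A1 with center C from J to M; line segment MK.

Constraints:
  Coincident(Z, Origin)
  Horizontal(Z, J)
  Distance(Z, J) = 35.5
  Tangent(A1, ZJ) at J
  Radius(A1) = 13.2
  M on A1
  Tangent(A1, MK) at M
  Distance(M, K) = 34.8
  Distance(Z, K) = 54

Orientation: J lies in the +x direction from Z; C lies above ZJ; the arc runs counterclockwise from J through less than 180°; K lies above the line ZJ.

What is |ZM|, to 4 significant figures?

50.55

Checks: |CM| = 13.20 ✓; ∠(CM, MK) = 90.00° ✓; |MK| = 34.80 ✓; |ZK| = 54.00 ✓.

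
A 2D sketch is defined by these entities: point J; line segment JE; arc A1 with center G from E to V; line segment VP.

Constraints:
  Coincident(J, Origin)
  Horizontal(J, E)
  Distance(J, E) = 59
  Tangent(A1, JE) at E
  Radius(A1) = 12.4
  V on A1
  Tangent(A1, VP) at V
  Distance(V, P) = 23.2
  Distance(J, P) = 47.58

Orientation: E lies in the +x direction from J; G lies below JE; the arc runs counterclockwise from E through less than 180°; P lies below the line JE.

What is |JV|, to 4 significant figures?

48.25

J is at the origin; J and E share the same y with |JE| = 59.0 and E on the +x side, so E = (59.00, 0.000). Since A1 is tangent to JE there, GE ⟂ JE, so G = E + (0, -12.4) = (59.00, -12.40). Since GV ⟂ VP (tangency), |GP| = √(12.4² + 23.2²) = 26.31 regardless of where V sits on A1. So P lies on both circle(J, 47.58) and circle(G, 26.31); the below-JE intersection is P = (38.15, -28.44). V is the foot of the tangent from P: V = (47.70, -7.294).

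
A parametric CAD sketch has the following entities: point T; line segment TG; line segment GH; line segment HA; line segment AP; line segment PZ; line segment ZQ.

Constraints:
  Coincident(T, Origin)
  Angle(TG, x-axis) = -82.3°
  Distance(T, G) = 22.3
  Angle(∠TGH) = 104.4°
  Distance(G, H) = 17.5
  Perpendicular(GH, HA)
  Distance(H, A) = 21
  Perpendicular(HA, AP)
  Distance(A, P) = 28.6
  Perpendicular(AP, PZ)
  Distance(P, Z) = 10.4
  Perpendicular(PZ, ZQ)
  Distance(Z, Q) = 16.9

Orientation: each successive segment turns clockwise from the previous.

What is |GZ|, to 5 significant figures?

15.348

HA ⟂ AP, so AP runs at 22.100°; with |AP| = 28.6, P = (5.3717, 1.5343). The perpendicularity gives PZ at right angles to AP, so PZ runs at -67.900°; with |PZ| = 10.4, Z = (9.2844, -8.1016). Then |GZ| = |Z − G| = 15.348.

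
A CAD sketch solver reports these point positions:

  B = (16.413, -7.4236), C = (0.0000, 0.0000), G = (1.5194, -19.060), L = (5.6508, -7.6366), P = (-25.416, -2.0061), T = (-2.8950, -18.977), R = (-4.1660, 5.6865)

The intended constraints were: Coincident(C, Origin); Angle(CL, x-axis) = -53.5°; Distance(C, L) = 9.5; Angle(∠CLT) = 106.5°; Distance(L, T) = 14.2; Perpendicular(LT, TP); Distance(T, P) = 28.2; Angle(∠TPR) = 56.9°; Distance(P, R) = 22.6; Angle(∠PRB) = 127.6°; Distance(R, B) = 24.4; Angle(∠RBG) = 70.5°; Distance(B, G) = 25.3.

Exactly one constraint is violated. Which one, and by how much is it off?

Distance(B, G) = 25.3 — off by 6.40.

C = (0.00, 0.00) ✓; CL at -53.50° ✓; |CL| = 9.500 ✓; ∠CLT = 106.5° ✓; |LT| = 14.20 ✓; ∠(LT, TP) = 90.00° ✓; |TP| = 28.20 ✓; ∠TPR = 56.90° ✓; |PR| = 22.60 ✓; ∠PRB = 127.6° ✓; |RB| = 24.40 ✓; ∠RBG = 70.50° ✓; |BG| = 18.90 ✗.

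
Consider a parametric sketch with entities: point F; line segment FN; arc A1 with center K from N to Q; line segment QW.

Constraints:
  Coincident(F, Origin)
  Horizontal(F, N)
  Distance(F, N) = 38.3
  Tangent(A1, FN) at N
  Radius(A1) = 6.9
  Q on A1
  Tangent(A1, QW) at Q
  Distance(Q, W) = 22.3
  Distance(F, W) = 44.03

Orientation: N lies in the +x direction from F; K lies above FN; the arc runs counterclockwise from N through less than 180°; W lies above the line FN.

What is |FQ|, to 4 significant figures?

45.43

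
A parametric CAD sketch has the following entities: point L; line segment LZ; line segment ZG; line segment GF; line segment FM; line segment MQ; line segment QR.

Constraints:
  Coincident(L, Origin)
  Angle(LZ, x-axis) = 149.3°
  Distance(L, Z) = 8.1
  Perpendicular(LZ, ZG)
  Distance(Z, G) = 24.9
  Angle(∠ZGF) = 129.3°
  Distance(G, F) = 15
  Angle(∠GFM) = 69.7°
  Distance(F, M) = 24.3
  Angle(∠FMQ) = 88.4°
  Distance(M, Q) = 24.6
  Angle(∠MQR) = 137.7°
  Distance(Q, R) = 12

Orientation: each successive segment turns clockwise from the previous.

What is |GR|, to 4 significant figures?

21.66

L is at the origin; LZ runs at 149.3° with length 8.1, so Z = (-6.965, 4.135). The perpendicularity gives ZG at right angles to LZ, so ZG runs at 59.30°; with |ZG| = 24.9, G = (5.748, 25.55). ∠ZGF = 129.3° gives GF at 8.600° from the x-axis; with |GF| = 15.0, F = (20.58, 27.79). ∠GFM = 69.7° gives FM at -101.7° from the x-axis; with |FM| = 24.3, M = (15.65, 3.994). ∠FMQ = 88.4° gives MQ at 166.7° from the x-axis; with |MQ| = 24.6, Q = (-8.289, 9.653). ∠MQR = 137.7° gives QR at 124.4° from the x-axis; with |QR| = 12.0, R = (-15.07, 19.55). Then |GR| = |R − G| = 21.66.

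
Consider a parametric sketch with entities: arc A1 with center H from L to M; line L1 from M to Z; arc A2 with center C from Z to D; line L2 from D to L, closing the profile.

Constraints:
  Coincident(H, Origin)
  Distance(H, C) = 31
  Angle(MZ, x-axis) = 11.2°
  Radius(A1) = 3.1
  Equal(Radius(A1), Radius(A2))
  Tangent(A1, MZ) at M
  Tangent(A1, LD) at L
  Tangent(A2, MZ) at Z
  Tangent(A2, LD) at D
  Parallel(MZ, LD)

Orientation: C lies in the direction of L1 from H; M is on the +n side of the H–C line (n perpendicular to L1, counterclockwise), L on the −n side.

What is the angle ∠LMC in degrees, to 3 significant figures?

84.3°

The slot axis is L1's direction at 11.2°, so u = (cos 11.2°, sin 11.2°) = (0.981, 0.194) and n = (−sin 11.2°, cos 11.2°) = (-0.194, 0.981). H is at the origin and C lies 31.0 along u from H, so C = 31.0·u = (30.4, 6.02). Tangency of A1 to both parallel lines with radius 3.1 puts M and L at H ± 3.1·n: M = (-0.602, 3.04), L = (0.602, -3.04). Then cos ∠LMC = ML·MC / (|ML||MC|), giving 84.3°.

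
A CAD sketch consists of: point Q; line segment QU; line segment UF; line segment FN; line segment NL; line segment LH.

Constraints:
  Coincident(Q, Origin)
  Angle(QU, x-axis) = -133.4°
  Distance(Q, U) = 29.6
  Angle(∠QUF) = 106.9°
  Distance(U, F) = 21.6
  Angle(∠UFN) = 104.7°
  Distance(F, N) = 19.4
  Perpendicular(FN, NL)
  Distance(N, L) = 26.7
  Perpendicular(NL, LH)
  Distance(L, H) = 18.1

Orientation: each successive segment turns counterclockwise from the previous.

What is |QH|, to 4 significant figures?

20.83

Q is at the origin; QU runs at -133.4° with length 29.6, so U = (-20.34, -21.51). ∠QUF = 106.9° gives UF at -60.30° from the x-axis; with |UF| = 21.6, F = (-9.636, -40.27). ∠UFN = 104.7° gives FN at 15.00° from the x-axis; with |FN| = 19.4, N = (9.103, -35.25). FN is perpendicular to NL, so NL runs at 105.0°; with |NL| = 26.7, L = (2.193, -9.458). NL ⟂ LH, so LH runs at -165.0°; with |LH| = 18.1, H = (-15.29, -14.14). Then |QH| = |H − Q| = 20.83.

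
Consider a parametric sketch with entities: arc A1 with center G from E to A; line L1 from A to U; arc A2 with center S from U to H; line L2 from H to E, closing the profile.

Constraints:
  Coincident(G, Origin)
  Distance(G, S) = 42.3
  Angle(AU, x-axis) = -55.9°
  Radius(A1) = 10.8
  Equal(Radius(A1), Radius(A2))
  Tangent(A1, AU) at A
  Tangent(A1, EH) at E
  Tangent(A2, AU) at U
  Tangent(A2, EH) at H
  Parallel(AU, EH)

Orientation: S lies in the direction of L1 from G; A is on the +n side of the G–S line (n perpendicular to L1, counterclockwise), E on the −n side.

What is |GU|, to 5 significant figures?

43.657

The slot axis is L1's direction at -55.9°, so u = (cos -55.9°, sin -55.9°) = (0.56064, -0.82806) and n = (−sin -55.9°, cos -55.9°) = (0.82806, 0.56064). G is at the origin and S lies 42.3 along u from G, so S = 42.3·u = (23.715, -35.027). Tangency of A1 to both parallel lines with radius 10.8 puts A and E at G ± 10.8·n: A = (8.9431, 6.0549), E = (-8.9431, -6.0549). Equal radii place U and H the same way about S: U = S + 10.8·n = (32.658, -28.972), H = S − 10.8·n = (14.772, -41.082). Then |GU| = |U − G| = 43.657.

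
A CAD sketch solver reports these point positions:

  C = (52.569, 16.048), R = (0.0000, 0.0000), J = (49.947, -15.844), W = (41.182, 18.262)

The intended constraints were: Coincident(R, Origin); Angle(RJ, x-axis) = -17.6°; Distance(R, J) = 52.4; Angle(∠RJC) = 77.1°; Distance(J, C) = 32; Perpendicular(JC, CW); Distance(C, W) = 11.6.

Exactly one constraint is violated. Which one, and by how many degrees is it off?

Perpendicular(JC, CW) — off by 6.30°.

R = (0.00, 0.00) ✓; RJ at -17.60° ✓; |RJ| = 52.40 ✓; ∠RJC = 77.10° ✓; |JC| = 32.00 ✓; ∠(JC, CW) = 83.70° ✗; |CW| = 11.60 ✓.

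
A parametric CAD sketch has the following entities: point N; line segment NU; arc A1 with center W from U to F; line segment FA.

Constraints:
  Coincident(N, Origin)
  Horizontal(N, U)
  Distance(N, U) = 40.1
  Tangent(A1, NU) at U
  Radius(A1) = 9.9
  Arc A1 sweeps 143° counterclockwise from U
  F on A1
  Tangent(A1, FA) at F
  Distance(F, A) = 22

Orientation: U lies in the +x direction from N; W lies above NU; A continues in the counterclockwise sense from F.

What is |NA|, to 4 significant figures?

42.14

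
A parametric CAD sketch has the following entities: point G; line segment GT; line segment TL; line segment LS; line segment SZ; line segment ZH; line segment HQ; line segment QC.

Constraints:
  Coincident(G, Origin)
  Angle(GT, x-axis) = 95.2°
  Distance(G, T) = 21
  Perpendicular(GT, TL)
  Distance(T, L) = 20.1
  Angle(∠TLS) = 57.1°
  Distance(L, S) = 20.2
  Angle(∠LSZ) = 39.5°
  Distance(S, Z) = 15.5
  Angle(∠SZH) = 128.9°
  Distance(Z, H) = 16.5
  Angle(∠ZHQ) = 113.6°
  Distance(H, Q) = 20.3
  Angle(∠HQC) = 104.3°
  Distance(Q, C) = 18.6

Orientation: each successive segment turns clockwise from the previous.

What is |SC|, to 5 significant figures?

26.649

∠ZHQ = 113.6° gives HQ at -15.700° from the x-axis; with |HQ| = 20.3, Q = (35.548, 27.298). ∠HQC = 104.3° gives QC at -91.400° from the x-axis; with |QC| = 18.6, C = (35.093, 8.7035). Then |SC| = |C − S| = 26.649.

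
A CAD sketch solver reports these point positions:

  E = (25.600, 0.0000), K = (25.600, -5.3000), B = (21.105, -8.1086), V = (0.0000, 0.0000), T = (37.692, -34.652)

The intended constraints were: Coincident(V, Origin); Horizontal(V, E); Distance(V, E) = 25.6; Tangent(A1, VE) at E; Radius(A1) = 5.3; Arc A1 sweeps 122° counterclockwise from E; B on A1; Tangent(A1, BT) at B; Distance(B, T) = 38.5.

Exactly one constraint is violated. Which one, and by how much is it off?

Distance(B, T) = 38.5 — off by 7.20.

V = (0.00, 0.00) ✓; V.y = 0.00, E.y = 0.00 ✓; |VE| = 25.60 ✓; ∠(KE, EV) = 90.00° ✓; |KE| = 5.300 ✓; bearing(K→B) − bearing(K→E) = 122.0° ✓; |KB| = 5.300 ✓; ∠(KB, BT) = 90.00° ✓; |BT| = 31.30 ✗.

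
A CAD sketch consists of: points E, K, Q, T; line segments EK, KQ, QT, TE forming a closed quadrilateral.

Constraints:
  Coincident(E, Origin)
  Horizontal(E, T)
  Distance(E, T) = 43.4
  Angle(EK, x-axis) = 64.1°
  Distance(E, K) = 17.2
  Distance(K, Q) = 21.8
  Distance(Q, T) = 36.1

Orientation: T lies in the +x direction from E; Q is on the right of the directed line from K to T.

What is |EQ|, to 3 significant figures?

10.1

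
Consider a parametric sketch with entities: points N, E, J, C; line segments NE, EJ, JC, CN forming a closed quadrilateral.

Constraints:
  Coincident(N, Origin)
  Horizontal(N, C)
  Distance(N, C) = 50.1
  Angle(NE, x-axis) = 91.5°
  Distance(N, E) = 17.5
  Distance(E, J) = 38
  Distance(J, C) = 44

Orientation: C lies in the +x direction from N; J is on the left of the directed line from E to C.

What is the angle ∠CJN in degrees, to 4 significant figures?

64.14°

N is at the origin; N and C share the same y with |NC| = 50.1 and C in +x, so C = (50.1, 0). NE runs at 91.5° with |NE| = 17.5, so E = (-0.4581, 17.49). J is determined by |EJ| = 38.0 and |JC| = 44.0 together: it lies at the intersection of circle(E, 38.0) and circle(C, 44.0). With |EC| = 53.50, the foot of the radical line on EC is 22.15 from E and the perpendicular offset is √(38.0² − 22.15²) = 30.88. Taking the left-of-EC solution: J = (30.57, 39.43).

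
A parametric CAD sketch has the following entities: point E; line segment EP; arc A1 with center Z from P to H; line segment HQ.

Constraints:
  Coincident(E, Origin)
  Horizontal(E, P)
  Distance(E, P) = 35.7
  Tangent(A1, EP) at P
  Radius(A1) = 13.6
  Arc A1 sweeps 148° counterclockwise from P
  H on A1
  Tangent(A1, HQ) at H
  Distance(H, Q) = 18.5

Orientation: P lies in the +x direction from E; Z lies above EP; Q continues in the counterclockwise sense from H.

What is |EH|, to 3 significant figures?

49.7

E is at the origin; E and P share the same y with |EP| = 35.7 and P on the +x side, so P = (35.7, 0.00). The tangent condition forces ZP to be normal to EP, so Z = P + (0, 13.6) = (35.7, 13.6). On A1, P sits at bearing -90° from Z; a 148° counterclockwise sweep puts H at bearing 58°, so H = Z + 13.6·(cos 58°, sin 58°) = (42.9, 25.1). Then |EH| = |H − E| = 49.7.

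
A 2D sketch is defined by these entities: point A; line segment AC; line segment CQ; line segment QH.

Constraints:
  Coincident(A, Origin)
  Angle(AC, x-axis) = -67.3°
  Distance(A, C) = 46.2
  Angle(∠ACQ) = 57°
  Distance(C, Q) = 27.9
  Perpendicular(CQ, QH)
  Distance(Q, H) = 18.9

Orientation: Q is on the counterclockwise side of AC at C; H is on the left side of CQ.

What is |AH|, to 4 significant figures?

20.03

∠ACQ = 57.0°, so CQ runs at -67.3° + (180° − 57.0°) = 55.70° from the x-axis; with |CQ| = 27.9, Q = C + 27.9·(cos 55.70°, sin 55.70°) = (33.55, -19.57). The perpendicularity gives QH at right angles to CQ; with |QH| = 18.9 on the left of CQ, H = Q + 18.9·(-0.8261, 0.5635) = (17.94, -8.922). Then |AH| = |H − A| = 20.03.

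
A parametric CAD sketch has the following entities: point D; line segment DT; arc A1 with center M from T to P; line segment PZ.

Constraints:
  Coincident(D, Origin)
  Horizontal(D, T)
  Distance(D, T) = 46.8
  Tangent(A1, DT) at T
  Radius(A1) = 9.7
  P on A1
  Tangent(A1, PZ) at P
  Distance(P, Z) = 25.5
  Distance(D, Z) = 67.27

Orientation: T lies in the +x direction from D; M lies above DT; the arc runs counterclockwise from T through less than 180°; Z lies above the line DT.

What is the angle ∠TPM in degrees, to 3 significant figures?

46.2°

D is at the origin; D and T share the same y with |DT| = 46.8 and T on the +x side, so T = (46.8, 0.00). The tangent condition forces MT to be normal to DT, so M = T + (0, 9.7) = (46.8, 9.70). Since MP ⟂ PZ (tangency), |MZ| = √(9.7² + 25.5²) = 27.3 regardless of where P sits on A1. So Z lies on both circle(D, 67.27) and circle(M, 27.3); the above-DT intersection is Z = (57.6, 34.8). P is the foot of the tangent from Z: P = (56.5, 9.28).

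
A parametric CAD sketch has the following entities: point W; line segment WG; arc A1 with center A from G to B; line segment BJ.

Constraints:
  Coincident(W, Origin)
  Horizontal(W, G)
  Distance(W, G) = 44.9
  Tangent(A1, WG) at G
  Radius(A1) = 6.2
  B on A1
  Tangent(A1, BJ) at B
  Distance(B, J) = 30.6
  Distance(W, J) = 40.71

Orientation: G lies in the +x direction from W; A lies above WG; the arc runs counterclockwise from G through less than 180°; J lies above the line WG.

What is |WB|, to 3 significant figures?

50.2

W is at the origin; WG is horizontal with |WG| = 44.9 and G on the +x side, so G = (44.9, 0.00). Tangency of A1 to WG means the radius AG is perpendicular to WG, so A = G + (0, 6.2) = (44.9, 6.20). Since AB ⟂ BJ (tangency), |AJ| = √(6.2² + 30.6²) = 31.2 regardless of where B sits on A1. So J lies on both circle(W, 40.71) and circle(A, 31.2); the above-WG intersection is J = (26.2, 31.2). B is the foot of the tangent from J: B = (49.0, 10.8).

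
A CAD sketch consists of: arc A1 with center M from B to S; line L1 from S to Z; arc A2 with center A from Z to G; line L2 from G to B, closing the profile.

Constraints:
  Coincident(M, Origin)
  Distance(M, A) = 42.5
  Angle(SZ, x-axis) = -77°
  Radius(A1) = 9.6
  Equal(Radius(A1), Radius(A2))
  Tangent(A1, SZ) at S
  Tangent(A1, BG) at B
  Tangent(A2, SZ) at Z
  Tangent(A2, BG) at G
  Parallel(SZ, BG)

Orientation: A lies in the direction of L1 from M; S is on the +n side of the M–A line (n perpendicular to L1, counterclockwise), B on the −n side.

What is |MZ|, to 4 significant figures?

43.57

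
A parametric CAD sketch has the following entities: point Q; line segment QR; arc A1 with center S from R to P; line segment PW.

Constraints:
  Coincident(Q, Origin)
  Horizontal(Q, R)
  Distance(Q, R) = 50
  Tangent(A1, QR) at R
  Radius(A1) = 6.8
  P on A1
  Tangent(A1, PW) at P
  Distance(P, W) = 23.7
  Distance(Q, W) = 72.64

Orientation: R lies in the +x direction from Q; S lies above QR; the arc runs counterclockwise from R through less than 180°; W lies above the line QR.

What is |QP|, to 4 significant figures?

55.66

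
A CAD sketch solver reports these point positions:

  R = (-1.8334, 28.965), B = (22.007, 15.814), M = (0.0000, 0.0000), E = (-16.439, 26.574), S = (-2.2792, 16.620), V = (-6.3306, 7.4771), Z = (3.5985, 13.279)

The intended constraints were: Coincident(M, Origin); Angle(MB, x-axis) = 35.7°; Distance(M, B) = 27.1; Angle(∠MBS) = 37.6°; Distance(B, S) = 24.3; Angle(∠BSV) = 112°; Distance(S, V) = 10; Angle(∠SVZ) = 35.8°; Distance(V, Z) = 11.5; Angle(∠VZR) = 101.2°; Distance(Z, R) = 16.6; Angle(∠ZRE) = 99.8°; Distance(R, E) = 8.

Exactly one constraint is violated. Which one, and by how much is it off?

Distance(R, E) = 8 — off by 6.80.

M = (0.00, 0.00) ✓; MB at 35.70° ✓; |MB| = 27.10 ✓; ∠MBS = 37.60° ✓; |BS| = 24.30 ✓; ∠BSV = 112.0° ✓; |SV| = 10.00 ✓; ∠SVZ = 35.80° ✓; |VZ| = 11.50 ✓; ∠VZR = 101.2° ✓; |ZR| = 16.60 ✓; ∠ZRE = 99.80° ✓; |RE| = 14.80 ✗.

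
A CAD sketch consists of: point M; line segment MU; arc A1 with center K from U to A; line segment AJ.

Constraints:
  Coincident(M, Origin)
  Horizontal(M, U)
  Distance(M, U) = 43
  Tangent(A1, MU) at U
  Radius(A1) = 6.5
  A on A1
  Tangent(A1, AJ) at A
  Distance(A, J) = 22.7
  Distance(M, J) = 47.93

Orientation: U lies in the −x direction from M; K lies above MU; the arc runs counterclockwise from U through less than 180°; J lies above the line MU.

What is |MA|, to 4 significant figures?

37.15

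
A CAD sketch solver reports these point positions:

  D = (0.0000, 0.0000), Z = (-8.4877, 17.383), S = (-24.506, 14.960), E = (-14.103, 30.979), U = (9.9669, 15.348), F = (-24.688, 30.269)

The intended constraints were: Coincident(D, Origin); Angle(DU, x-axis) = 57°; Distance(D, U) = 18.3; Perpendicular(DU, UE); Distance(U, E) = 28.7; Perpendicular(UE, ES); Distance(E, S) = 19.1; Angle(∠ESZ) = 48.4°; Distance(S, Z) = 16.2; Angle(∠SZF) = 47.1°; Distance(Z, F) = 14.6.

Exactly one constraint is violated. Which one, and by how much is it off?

Distance(Z, F) = 14.6 — off by 6.10.

D = (0.00, 0.00) ✓; DU at 57.00° ✓; |DU| = 18.30 ✓; ∠(DU, UE) = 90.00° ✓; |UE| = 28.70 ✓; ∠(UE, ES) = 90.00° ✓; |ES| = 19.10 ✓; ∠ESZ = 48.40° ✓; |SZ| = 16.20 ✓; ∠SZF = 47.10° ✓; |ZF| = 20.70 ✗.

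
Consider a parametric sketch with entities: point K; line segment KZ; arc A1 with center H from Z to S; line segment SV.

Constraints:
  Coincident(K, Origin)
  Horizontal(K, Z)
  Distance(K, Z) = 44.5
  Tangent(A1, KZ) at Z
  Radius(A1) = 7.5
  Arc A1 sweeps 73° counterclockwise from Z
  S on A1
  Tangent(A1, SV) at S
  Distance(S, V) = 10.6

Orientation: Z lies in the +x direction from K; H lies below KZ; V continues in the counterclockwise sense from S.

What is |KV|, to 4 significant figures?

37.55

On A1, Z sits at bearing 90° from H; a 73° counterclockwise sweep puts S at bearing 163°, so S = H + 7.5·(cos 163°, sin 163°) = (37.33, -5.307). Tangency of A1 to SV means the radius HS is perpendicular to SV, so SV runs along (−sin 163°, cos 163°); with |SV| = 10.6, V = (34.23, -15.44). Then |KV| = |V − K| = 37.55.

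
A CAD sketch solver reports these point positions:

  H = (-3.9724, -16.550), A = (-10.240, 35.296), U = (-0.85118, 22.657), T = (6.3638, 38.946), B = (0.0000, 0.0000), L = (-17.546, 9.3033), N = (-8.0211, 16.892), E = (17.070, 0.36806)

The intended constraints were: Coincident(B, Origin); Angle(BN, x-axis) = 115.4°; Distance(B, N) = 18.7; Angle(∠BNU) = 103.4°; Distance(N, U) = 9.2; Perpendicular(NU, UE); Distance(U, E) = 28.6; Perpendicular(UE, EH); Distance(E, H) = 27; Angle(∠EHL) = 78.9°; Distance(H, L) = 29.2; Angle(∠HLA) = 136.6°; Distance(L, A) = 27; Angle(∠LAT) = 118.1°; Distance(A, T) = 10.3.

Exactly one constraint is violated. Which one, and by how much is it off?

Distance(A, T) = 10.3 — off by 6.70.

B = (0.00, 0.00) ✓; BN at 115.4° ✓; |BN| = 18.70 ✓; ∠BNU = 103.4° ✓; |NU| = 9.200 ✓; ∠(NU, UE) = 90.00° ✓; |UE| = 28.60 ✓; ∠(UE, EH) = 90.00° ✓; |EH| = 27.00 ✓; ∠EHL = 78.90° ✓; |HL| = 29.20 ✓; ∠HLA = 136.6° ✓; |LA| = 27.00 ✓; ∠LAT = 118.1° ✓; |AT| = 17.00 ✗.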